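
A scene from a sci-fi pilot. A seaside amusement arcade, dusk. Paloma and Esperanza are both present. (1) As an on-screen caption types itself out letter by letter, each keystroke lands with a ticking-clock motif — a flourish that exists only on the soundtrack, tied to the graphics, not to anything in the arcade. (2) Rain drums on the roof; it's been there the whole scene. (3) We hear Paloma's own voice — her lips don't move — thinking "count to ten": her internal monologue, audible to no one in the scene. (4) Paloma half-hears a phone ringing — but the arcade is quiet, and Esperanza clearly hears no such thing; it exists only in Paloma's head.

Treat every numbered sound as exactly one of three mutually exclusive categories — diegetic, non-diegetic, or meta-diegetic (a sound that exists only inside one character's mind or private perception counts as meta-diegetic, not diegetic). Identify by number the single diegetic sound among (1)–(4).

Sound (1): it accompanies on-screen graphics, not anything inside the story world, so non-diegetic.
(2) it's the actual ambient sound of the location → diegetic.
Sound (3): it's Paloma's unspoken thought, heard only by the audience via her subjectivity, so meta-diegetic.
(4) is meta-diegetic: subjective to Paloma: the arcade is silent and Esperanza hears nothing.
Only (2) is diegetic.

2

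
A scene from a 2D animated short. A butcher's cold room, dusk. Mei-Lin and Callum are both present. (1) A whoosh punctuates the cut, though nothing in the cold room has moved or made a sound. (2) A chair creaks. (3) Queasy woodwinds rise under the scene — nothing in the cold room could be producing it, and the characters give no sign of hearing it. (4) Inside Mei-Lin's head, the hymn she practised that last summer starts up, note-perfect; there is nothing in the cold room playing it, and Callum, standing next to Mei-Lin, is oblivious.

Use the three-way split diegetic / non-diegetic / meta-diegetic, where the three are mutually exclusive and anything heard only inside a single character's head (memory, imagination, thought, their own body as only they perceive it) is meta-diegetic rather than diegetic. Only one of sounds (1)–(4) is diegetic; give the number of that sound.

2

(1) is non-diegetic: nothing in the scene produces it; it's an accent added for the audience.
Sound (2): the sound comes from a chair physically present in the location, so diegetic.
(3) it has no source in the story world and no character can hear it — it's underscore → non-diegetic.
Sound (4): it lives in Mei-Lin's subjectivity, not in the cold room, so meta-diegetic.
Only (2) is diegetic.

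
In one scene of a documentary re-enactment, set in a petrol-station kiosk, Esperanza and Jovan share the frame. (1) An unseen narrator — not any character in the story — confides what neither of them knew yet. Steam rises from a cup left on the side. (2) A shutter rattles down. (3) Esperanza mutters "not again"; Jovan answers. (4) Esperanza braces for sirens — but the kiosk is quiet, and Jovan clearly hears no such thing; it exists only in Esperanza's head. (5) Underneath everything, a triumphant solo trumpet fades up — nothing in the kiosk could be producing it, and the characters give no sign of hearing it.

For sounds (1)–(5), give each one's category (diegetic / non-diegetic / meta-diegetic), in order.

non-diegetic, diegetic, diegetic, meta-diegetic, non-diegetic

(1) external voice-over — not a character, not heard by anyone in the scene → non-diegetic.
(2) is diegetic: a shutter is a real object/event in the scene's world.
Sound (3): on-screen dialogue — Esperanza speaks and Jovan is there to hear, so diegetic.
Sound (4): the sound is imagined by Esperanza; nothing in the story world is producing it and Jovan can't hear it, so meta-diegetic.
(5) it has no source in the story world and no character can hear it — it's underscore → non-diegetic.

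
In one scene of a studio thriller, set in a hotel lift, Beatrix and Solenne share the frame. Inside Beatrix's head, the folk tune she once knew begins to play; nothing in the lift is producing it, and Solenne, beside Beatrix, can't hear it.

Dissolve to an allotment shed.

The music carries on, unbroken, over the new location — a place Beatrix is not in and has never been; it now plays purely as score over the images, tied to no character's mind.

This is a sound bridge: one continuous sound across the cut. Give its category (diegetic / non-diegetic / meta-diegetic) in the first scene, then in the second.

Scene one: the music exists only inside Beatrix's mind; Solenne can't hear it → meta-diegetic.
Scene two: it's detached from Beatrix entirely and plays over unrelated images with no in-world source — conventional underscore → non-diegetic.

meta-diegetic, non-diegetic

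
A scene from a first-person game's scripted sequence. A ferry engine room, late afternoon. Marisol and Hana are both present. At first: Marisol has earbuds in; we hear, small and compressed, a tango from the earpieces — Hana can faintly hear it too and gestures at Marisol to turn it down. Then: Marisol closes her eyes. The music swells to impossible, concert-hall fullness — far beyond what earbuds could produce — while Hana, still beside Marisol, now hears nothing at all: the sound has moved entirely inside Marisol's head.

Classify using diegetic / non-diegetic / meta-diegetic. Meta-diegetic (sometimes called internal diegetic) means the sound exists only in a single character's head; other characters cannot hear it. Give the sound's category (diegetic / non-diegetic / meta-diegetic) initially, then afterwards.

Initially: the earbuds are a physical source both characters can hear → diegetic.
Afterwards: the music now exists only as Marisol's subjective experience; Hana can no longer hear it → meta-diegetic.

diegetic, meta-diegetic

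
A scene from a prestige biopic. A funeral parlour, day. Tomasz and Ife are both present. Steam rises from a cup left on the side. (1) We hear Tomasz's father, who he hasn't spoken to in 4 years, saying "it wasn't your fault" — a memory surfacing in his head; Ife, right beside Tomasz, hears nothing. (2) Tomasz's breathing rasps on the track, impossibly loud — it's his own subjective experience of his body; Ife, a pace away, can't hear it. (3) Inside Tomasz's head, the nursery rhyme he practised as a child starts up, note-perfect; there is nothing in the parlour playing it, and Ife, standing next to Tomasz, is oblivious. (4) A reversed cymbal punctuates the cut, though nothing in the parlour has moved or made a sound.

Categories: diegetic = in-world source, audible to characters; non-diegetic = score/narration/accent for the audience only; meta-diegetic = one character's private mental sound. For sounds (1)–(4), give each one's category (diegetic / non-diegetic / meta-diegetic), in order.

(1) is meta-diegetic: it's Tomasz's recollection rendered as sound; the other character can't hear it.
(2) a subjective body sound — Tomasz's private perception, inaudible to Ife → meta-diegetic.
(3) is meta-diegetic: the music is a memory playing inside Tomasz's mind alone; no real-world source, Ife can't hear it.
Sound (4): an editorial stinger — it belongs to the cut, not the story world, so non-diegetic.

meta-diegetic, meta-diegetic, meta-diegetic, non-diegetic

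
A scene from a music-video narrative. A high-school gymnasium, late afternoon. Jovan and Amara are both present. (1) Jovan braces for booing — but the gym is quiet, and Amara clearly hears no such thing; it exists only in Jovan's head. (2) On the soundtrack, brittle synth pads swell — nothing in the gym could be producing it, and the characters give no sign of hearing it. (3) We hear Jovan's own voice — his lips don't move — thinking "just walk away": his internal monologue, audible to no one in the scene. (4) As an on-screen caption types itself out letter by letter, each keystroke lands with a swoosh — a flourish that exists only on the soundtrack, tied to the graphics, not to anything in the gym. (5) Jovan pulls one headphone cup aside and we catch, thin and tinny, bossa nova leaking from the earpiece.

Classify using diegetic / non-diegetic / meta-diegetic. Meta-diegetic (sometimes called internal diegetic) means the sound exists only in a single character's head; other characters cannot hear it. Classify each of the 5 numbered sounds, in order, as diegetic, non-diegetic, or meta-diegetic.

meta-diegetic, non-diegetic, meta-diegetic, non-diegetic, diegetic

Sound (1): Jovan alone 'hears' it — an imagined sound, not present in the space, so meta-diegetic.
Sound (2): score with no on-screen or off-screen source; it exists for the audience alone, so non-diegetic.
(3) is meta-diegetic: Jovan's thought-voice: a private mental sound no other character can hear.
(4) the caption isn't part of the story world, so neither is the sound tied to it → non-diegetic.
(5) the earpiece is a real device on Jovan's head — source music → diegetic.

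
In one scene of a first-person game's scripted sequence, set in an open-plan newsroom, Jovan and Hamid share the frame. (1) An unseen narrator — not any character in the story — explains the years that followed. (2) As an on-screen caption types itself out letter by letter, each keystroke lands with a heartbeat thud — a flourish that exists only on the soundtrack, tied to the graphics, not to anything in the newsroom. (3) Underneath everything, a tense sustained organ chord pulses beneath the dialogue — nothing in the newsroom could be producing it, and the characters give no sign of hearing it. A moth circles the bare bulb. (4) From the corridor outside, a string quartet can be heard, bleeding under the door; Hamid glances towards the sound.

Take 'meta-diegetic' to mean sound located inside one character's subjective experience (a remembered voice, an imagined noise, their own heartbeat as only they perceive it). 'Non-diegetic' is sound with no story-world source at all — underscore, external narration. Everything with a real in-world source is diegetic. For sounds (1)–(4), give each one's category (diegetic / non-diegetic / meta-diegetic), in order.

(1) is non-diegetic: the narrator exists outside the story world, addressing only the audience.
(2) is non-diegetic: it accompanies on-screen graphics, not anything inside the story world.
(3) is non-diegetic: nothing in the newsroom produces it and the characters don't hear it — pure soundtrack.
(4) off-screen diegetic: the source is out of frame but still in the story's space → diegetic.

non-diegetic, non-diegetic, non-diegetic, diegetic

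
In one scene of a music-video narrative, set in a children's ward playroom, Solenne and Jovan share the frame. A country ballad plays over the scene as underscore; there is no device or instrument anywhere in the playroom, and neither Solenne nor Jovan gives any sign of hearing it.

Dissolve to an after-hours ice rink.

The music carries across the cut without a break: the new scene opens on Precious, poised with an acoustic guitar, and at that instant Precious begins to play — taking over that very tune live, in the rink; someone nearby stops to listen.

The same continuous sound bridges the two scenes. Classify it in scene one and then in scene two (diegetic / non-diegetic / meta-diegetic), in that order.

Scene one: there's no in-world source anywhere and no character hears it — underscore for the audience only → non-diegetic.
Scene two: from the moment Precious starts playing, the tune is being performed on an acoustic guitar inside the story world and another character hears it → diegetic.

non-diegetic, diegetic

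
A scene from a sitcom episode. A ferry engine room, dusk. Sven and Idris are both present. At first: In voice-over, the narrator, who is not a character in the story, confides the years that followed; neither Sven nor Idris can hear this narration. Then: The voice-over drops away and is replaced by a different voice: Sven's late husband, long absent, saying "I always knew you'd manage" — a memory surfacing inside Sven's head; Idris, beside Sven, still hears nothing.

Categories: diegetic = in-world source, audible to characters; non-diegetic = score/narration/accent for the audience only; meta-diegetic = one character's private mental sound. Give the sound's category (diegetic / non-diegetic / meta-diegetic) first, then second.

First: the external narrator addresses only the audience — outside the story world → non-diegetic.
Second: the replacement voice is a memory inside Sven's mind specifically → meta-diegetic.

non-diegetic, meta-diegetic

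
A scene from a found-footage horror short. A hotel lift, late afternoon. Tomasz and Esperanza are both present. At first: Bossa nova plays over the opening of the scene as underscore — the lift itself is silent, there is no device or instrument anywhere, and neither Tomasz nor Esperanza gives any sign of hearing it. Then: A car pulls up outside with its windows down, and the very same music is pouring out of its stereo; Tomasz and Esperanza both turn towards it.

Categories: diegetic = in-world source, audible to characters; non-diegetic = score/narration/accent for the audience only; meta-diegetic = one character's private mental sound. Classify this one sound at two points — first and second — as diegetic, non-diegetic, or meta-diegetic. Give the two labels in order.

First: no in-world source exists and no character can hear it — underscore → non-diegetic.
Second: the car stereo is now a real source in the story world and the characters hear it → diegetic.

non-diegetic, diegetic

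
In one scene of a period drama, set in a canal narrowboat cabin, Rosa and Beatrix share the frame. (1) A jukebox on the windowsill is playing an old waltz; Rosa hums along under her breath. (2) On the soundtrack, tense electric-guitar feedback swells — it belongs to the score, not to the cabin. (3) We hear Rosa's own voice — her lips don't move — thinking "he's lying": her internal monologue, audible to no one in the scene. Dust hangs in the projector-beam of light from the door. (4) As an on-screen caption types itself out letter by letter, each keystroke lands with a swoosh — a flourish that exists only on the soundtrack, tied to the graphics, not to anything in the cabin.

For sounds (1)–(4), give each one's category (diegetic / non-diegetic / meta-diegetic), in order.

(1) source music from a jukebox, which exists in the story world → diegetic.
(2) it has no source in the story world and no character can hear it — it's underscore → non-diegetic.
Sound (3): Rosa's thought-voice: a private mental sound no other character can hear, so meta-diegetic.
Sound (4): sound married to a title/caption — outside the diegesis by definition, so non-diegetic.

diegetic, non-diegetic, meta-diegetic, non-diegetic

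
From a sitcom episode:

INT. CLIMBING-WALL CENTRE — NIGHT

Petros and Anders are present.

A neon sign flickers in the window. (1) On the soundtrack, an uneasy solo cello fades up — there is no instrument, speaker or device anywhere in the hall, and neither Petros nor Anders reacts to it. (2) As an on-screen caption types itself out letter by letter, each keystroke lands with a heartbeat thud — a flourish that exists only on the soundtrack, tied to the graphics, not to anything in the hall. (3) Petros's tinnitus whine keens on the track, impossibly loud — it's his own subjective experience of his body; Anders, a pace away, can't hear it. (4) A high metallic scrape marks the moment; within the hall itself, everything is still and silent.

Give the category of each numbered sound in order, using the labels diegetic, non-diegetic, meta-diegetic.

(1) nothing in the hall produces it and the characters don't hear it — pure soundtrack → non-diegetic.
Sound (2): it accompanies on-screen graphics, not anything inside the story world, so non-diegetic.
(3) a subjective body sound — Petros's private perception, inaudible to Anders → meta-diegetic.
(4) an editorial stinger — it belongs to the cut, not the story world → non-diegetic.

non-diegetic, non-diegetic, meta-diegetic, non-diegetic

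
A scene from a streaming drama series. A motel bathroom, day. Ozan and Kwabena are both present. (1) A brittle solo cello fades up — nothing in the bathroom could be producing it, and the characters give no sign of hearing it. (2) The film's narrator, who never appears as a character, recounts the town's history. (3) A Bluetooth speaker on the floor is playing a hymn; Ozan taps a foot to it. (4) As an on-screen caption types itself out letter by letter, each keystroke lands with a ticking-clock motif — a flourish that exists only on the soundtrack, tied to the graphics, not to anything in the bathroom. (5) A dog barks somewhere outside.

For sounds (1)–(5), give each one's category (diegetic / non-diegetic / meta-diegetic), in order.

non-diegetic, non-diegetic, diegetic, non-diegetic, diegetic

Sound (1): nothing in the bathroom produces it and the characters don't hear it — pure soundtrack, so non-diegetic.
(2) is non-diegetic: the narrator exists outside the story world, addressing only the audience.
(3) is diegetic: the music comes from an on-screen device that Ozan responds to.
(4) is non-diegetic: the caption isn't part of the story world, so neither is the sound tied to it.
Sound (5): an in-world source (a dog); characters could hear it, so diegetic.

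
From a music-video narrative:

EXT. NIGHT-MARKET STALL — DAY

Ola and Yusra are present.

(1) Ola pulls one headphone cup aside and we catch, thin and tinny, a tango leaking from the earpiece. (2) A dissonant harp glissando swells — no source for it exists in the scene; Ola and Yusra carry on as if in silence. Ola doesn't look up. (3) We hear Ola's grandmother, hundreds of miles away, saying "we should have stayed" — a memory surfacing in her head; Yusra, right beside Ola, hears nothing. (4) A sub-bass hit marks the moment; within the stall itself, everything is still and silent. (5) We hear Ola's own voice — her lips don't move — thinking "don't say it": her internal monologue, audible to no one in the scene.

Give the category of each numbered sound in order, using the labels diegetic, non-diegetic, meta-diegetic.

(1) is diegetic: the headphones are an on-screen source.
(2) it has no source in the story world and no character can hear it — it's underscore → non-diegetic.
Sound (3): a remembered line, private to Ola — not present in the room, not audible to Yusra, so meta-diegetic.
(4) nothing in the scene produces it; it's an accent added for the audience → non-diegetic.
(5) Ola's thought-voice: a private mental sound no other character can hear → meta-diegetic.

diegetic, non-diegetic, meta-diegetic, non-diegetic, meta-diegetic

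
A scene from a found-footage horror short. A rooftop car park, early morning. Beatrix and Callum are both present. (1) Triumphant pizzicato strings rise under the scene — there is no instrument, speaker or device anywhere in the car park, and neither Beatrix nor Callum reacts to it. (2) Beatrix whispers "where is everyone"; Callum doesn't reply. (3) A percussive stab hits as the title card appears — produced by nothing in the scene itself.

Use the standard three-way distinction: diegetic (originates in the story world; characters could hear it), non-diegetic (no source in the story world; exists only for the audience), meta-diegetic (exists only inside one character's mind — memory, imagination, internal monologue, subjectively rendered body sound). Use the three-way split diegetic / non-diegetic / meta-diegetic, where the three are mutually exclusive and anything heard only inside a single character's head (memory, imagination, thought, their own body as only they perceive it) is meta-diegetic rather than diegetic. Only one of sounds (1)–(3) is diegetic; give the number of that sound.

2

(1) is non-diegetic: it has no source in the story world and no character can hear it — it's underscore.
(2) Beatrix is a character speaking aloud in the scene → diegetic.
(3) is non-diegetic: nothing in the scene produces it; it's an accent added for the audience.
Only (2) is diegetic.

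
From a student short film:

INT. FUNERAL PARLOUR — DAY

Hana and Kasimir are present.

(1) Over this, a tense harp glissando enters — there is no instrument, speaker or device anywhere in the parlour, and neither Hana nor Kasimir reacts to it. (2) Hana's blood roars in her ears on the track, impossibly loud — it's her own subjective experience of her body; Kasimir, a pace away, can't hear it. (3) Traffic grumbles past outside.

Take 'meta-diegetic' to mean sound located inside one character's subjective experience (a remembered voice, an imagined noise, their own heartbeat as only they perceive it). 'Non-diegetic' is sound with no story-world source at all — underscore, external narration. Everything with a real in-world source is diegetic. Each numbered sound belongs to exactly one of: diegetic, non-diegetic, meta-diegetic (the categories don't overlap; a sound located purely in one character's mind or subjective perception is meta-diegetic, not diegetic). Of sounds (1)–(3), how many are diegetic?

1

(1) is non-diegetic: it has no source in the story world and no character can hear it — it's underscore.
(2) point-of-audition from inside Hana's body; not a sound in the room → meta-diegetic.
(3) is diegetic: ambient/room sound belonging to the story's physical space.
So 1 of the 3 is diegetic: (3).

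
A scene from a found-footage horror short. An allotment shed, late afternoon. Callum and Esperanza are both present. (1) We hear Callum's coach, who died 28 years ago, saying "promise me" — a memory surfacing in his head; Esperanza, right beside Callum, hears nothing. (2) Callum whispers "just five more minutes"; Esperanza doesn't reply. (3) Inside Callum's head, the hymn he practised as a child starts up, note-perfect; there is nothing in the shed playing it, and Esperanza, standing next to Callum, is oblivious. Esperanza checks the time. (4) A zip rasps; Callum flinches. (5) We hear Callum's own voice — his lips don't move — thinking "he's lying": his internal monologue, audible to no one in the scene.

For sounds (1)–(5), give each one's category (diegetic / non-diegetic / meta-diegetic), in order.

(1) is meta-diegetic: a remembered line, private to Callum — not present in the room, not audible to Esperanza.
Sound (2): Callum is a character speaking aloud in the scene, so diegetic.
Sound (3): remembered music, private to Callum — Esperanza is oblivious because it isn't in the room, so meta-diegetic.
Sound (4): the sound comes from a zip physically present in the location, so diegetic.
(5) is meta-diegetic: internal monologue — inside Callum's mind, not spoken into the scene.

meta-diegetic, diegetic, meta-diegetic, diegetic, meta-diegetic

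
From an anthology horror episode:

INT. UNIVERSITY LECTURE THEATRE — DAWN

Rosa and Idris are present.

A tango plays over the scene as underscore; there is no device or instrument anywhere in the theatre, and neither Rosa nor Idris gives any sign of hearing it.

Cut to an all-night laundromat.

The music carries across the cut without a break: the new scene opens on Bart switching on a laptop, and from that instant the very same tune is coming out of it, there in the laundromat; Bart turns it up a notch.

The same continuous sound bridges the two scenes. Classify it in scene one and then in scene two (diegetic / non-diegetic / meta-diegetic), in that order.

Scene one: there's no in-world source anywhere and no character hears it — underscore for the audience only → non-diegetic.
Scene two: once Bart turns on a laptop, the music has a real source in the story world and Bart reacts to it → diegetic.

non-diegetic, diegetic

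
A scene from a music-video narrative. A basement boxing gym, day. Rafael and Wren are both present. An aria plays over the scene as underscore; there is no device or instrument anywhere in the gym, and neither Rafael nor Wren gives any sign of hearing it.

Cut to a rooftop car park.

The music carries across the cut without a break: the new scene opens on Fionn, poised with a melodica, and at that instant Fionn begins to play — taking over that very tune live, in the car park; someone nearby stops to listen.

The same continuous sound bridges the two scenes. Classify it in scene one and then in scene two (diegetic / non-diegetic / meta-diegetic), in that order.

non-diegetic, diegetic

Scene one: there's no in-world source anywhere and no character hears it — underscore for the audience only → non-diegetic.
Scene two: from the moment Fionn starts playing, the tune is being performed on a melodica inside the story world and another character hears it → diegetic.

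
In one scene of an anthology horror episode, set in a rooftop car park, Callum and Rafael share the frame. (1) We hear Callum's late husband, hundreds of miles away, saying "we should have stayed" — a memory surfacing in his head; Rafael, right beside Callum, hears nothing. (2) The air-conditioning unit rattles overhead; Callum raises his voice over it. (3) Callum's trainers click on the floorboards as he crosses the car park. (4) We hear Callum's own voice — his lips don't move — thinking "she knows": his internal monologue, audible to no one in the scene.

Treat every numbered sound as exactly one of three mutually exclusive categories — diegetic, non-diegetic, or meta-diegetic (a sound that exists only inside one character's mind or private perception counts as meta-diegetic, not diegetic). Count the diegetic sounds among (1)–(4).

2

(1) is meta-diegetic: the voice is a memory playing only inside Callum's mind; Rafael can't hear it.
(2) the air-conditioning unit is part of the location's real environment → diegetic.
(3) is diegetic: a character's body making contact with the set — an in-world sound.
Sound (4): internal monologue — inside Callum's mind, not spoken into the scene, so meta-diegetic.
Diegetic: (2), (3) — that's 2.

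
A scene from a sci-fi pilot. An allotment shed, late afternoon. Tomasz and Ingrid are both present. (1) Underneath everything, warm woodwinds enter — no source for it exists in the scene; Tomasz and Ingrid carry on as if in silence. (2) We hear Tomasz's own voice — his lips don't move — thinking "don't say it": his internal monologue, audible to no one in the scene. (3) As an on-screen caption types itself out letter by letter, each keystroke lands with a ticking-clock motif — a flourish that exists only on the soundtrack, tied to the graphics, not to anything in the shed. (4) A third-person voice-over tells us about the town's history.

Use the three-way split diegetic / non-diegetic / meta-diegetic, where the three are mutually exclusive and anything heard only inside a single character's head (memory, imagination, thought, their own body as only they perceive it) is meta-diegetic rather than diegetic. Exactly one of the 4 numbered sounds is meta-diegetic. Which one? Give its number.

(1) is non-diegetic: nothing in the shed produces it and the characters don't hear it — pure soundtrack.
(2) is meta-diegetic: Tomasz's thought-voice: a private mental sound no other character can hear.
Sound (3): the caption isn't part of the story world, so neither is the sound tied to it, so non-diegetic.
(4) is non-diegetic: the narrator exists outside the story world, addressing only the audience.
Only (2) is meta-diegetic.

2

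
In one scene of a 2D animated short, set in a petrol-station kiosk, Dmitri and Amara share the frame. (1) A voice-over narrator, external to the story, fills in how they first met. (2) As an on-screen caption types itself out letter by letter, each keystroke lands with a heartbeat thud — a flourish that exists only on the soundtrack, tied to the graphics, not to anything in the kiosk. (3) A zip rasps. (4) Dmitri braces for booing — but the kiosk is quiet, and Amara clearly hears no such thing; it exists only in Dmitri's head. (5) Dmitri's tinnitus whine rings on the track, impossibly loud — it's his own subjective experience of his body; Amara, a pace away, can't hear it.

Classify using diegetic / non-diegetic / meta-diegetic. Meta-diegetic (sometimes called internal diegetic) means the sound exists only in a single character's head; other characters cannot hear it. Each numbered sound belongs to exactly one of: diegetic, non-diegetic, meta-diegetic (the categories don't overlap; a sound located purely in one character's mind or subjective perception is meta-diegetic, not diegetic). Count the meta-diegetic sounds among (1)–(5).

Sound (1): external voice-over — not a character, not heard by anyone in the scene, so non-diegetic.
(2) the caption isn't part of the story world, so neither is the sound tied to it → non-diegetic.
(3) is diegetic: the sound comes from a zip physically present in the location.
Sound (4): Dmitri alone 'hears' it — an imagined sound, not present in the space, so meta-diegetic.
(5) is meta-diegetic: a subjective body sound — Dmitri's private perception, inaudible to Amara.
Meta-diegetic: (4), (5) — that's 2.

2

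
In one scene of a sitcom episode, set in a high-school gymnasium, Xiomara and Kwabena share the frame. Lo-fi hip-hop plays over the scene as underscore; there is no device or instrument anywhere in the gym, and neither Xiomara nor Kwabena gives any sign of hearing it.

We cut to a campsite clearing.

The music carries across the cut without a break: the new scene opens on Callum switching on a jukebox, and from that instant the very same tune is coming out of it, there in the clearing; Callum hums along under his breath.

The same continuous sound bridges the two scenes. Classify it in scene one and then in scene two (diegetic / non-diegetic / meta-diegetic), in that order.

non-diegetic, diegetic

Scene one: there's no in-world source anywhere and no character hears it — underscore for the audience only → non-diegetic.
Scene two: once Callum turns on a jukebox, the music has a real source in the story world and Callum reacts to it → diegetic.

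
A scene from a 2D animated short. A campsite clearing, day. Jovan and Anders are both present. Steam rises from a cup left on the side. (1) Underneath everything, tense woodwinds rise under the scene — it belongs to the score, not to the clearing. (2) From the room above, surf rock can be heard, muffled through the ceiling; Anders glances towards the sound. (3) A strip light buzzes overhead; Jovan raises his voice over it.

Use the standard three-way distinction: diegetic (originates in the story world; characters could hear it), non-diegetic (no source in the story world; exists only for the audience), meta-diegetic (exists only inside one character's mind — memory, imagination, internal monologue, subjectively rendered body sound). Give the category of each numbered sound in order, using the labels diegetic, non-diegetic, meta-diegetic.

non-diegetic, diegetic, diegetic

(1) nothing in the clearing produces it and the characters don't hear it — pure soundtrack → non-diegetic.
(2) the music has an off-screen but real-world source and a character hears it → diegetic.
(3) ambient/room sound belonging to the story's physical space → diegetic.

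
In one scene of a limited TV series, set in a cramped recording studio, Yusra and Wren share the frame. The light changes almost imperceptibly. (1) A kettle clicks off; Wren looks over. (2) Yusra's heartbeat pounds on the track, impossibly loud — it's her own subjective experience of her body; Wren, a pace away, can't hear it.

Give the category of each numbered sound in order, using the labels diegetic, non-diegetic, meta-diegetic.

diegetic, meta-diegetic

(1) the sound comes from a kettle physically present in the location → diegetic.
(2) is meta-diegetic: it's Yusra's internal bodily sensation rendered as sound; only Yusra 'hears' it.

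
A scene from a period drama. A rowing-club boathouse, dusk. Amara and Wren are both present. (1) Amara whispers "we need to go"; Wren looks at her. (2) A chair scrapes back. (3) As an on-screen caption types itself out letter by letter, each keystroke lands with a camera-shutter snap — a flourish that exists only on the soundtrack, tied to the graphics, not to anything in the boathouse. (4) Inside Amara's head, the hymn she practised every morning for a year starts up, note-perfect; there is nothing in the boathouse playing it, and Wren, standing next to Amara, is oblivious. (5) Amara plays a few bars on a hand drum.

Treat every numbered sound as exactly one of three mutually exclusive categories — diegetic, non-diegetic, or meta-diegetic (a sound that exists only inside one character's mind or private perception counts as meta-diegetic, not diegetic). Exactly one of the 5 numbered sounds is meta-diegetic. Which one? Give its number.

4

(1) Amara is a character speaking aloud in the scene → diegetic.
(2) is diegetic: an in-world source (a chair); characters could hear it.
Sound (3): sound married to a title/caption — outside the diegesis by definition, so non-diegetic.
Sound (4): the music is a memory playing inside Amara's mind alone; no real-world source, Wren can't hear it, so meta-diegetic.
(5) a character is playing a hand drum on screen → diegetic.
Only (4) is meta-diegetic.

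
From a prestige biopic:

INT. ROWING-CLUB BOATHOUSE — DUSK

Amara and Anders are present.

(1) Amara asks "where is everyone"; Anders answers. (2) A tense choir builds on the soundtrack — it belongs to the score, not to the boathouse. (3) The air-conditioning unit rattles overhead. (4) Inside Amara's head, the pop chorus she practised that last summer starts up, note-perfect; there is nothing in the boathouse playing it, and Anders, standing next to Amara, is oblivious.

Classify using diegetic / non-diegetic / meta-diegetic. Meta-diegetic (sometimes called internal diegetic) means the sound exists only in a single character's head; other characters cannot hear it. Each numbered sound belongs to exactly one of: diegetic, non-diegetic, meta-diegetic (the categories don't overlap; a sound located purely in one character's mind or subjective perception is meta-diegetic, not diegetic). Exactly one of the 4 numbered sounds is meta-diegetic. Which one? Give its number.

4

(1) is diegetic: spoken by a character present in the story world.
(2) is non-diegetic: score with no on-screen or off-screen source; it exists for the audience alone.
Sound (3): it's the actual ambient sound of the location, so diegetic.
Sound (4): remembered music, private to Amara — Anders is oblivious because it isn't in the room, so meta-diegetic.
Only (4) is meta-diegetic.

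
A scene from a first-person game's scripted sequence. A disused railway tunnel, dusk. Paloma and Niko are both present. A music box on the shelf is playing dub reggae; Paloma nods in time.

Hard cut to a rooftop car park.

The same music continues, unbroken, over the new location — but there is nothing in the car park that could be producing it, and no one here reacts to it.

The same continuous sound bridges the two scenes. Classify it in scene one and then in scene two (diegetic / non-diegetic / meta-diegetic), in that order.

diegetic, non-diegetic

Scene one: a music box is an on-screen source and Paloma reacts to it → diegetic.
Scene two: there is no source in the car park and no one hears it — it's now underscore → non-diegetic.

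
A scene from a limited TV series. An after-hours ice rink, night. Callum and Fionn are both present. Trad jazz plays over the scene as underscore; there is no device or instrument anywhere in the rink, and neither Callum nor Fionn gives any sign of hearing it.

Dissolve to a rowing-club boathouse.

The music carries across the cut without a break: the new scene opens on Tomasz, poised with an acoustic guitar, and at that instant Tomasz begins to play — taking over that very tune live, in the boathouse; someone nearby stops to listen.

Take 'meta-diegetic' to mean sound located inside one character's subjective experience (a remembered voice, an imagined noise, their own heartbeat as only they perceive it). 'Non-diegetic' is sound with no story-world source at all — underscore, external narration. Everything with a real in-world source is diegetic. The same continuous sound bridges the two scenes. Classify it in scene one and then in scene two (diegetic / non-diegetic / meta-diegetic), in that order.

non-diegetic, diegetic

Scene one: there's no in-world source anywhere and no character hears it — underscore for the audience only → non-diegetic.
Scene two: from the moment Tomasz starts playing, the tune is being performed on an acoustic guitar inside the story world and another character hears it → diegetic.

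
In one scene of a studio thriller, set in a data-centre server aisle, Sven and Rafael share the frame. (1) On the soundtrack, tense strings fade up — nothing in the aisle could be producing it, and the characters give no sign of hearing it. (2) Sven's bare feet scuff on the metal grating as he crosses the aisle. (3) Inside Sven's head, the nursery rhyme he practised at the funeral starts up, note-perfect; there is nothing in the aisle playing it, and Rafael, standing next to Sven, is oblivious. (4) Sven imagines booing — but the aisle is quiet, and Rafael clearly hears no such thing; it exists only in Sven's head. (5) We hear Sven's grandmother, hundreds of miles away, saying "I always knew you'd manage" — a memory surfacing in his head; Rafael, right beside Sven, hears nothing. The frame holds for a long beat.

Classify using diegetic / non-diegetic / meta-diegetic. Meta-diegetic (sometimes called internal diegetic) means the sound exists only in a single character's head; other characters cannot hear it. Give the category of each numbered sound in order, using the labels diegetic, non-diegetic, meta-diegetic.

(1) score with no on-screen or off-screen source; it exists for the audience alone → non-diegetic.
(2) a character's body making contact with the set — an in-world sound → diegetic.
Sound (3): it lives in Sven's subjectivity, not in the aisle, so meta-diegetic.
(4) subjective to Sven: the aisle is silent and Rafael hears nothing → meta-diegetic.
Sound (5): it's Sven's recollection rendered as sound; the other character can't hear it, so meta-diegetic.

non-diegetic, diegetic, meta-diegetic, meta-diegetic, meta-diegetic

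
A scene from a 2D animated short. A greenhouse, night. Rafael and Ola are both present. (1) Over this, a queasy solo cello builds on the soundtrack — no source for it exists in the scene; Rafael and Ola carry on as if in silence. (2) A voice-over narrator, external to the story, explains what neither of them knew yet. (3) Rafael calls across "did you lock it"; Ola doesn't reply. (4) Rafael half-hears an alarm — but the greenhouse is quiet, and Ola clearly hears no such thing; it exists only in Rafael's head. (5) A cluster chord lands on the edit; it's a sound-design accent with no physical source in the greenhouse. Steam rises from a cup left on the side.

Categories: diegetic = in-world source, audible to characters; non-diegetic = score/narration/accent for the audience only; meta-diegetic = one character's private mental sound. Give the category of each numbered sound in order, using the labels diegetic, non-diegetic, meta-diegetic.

Sound (1): it has no source in the story world and no character can hear it — it's underscore, so non-diegetic.
(2) commentary laid over the scene from outside the fiction → non-diegetic.
(3) spoken by a character present in the story world → diegetic.
(4) Rafael alone 'hears' it — an imagined sound, not present in the space → meta-diegetic.
Sound (5): an editorial stinger — it belongs to the cut, not the story world, so non-diegetic.

non-diegetic, non-diegetic, diegetic, meta-diegetic, non-diegetic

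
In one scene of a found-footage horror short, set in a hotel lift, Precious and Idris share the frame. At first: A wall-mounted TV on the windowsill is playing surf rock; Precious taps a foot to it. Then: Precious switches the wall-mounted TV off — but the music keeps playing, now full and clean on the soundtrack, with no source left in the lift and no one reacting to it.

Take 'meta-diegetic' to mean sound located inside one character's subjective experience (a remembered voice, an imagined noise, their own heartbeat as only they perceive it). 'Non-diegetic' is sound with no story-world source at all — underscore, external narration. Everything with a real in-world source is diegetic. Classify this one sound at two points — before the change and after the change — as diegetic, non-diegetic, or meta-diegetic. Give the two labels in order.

Before the change: a wall-mounted TV is a real in-scene source and Precious reacts to it → diegetic.
After the change: there is no longer any in-world source and no one can hear it — it has become underscore → non-diegetic.

diegetic, non-diegetic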